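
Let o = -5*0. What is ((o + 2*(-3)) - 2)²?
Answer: 64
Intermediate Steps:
o = 0
((o + 2*(-3)) - 2)² = ((0 + 2*(-3)) - 2)² = ((0 - 6) - 2)² = (-6 - 2)² = (-8)² = 64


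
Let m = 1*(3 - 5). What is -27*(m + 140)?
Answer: -3726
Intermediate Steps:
m = -2 (m = 1*(-2) = -2)
-27*(m + 140) = -27*(-2 + 140) = -27*138 = -3726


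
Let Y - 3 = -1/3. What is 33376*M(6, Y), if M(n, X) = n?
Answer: 200256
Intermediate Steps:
Y = 8/3 (Y = 3 - 1/3 = 3 - 1*⅓ = 3 - ⅓ = 8/3 ≈ 2.6667)
33376*M(6, Y) = 33376*6 = 200256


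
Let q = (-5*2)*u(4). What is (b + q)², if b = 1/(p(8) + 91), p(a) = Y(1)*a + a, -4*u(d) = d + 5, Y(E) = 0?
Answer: 19864849/39204 ≈ 506.70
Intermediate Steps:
u(d) = -5/4 - d/4 (u(d) = -(d + 5)/4 = -(5 + d)/4 = -5/4 - d/4)
p(a) = a (p(a) = 0*a + a = 0 + a = a)
q = 45/2 (q = (-5*2)*(-5/4 - ¼*4) = -10*(-5/4 - 1) = -10*(-9/4) = 45/2 ≈ 22.500)
b = 1/99 (b = 1/(8 + 91) = 1/99 ≈ 0.010101)
(b + q)² = (1/99 + 45/2)² = (4457/198)² = 19864849/39204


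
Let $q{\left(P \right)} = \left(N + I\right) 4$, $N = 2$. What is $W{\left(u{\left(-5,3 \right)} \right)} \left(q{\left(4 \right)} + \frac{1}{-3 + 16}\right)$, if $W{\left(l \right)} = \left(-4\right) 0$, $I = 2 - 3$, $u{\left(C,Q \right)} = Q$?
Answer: $0$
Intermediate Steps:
$I = -1$
$W{\left(l \right)} = 0$
$q{\left(P \right)} = 4$ ($q{\left(P \right)} = \left(2 - 1\right) 4 = 1 \cdot 4 = 4$)
$W{\left(u{\left(-5,3 \right)} \right)} \left(q{\left(4 \right)} + \frac{1}{-3 + 16}\right) = 0 \left(4 + \frac{1}{-3 + 16}\right) = 0 \left(4 + \frac{1}{13}\right) = 0 \cdot \frac{53}{13} = 0$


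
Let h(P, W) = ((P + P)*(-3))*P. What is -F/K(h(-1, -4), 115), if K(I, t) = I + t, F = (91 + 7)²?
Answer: -9604/109 ≈ -88.110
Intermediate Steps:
h(P, W) = -6*P² (h(P, W) = ((2*P)*(-3))*P = (-6*P)*P = -6*P²)
F = 9604 (F = 98² = 9604)
-F/K(h(-1, -4), 115) = -9604/(-6*(-1)² + 115) = -9604/(-6*1 + 115) = -9604/(-6 + 115) = -9604/109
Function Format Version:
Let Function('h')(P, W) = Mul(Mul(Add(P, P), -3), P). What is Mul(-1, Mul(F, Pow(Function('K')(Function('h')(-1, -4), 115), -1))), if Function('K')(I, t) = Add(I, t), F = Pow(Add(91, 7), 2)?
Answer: Rational(-9604, 109) ≈ -88.110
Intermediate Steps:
Function('h')(P, W) = Mul(-6, Pow(P, 2)) (Function('h')(P, W) = Mul(Mul(Mul(2, P), -3), P) = Mul(Mul(-6, P), P) = Mul(-6, Pow(P, 2)))
F = 9604 (F = Pow(98, 2) = 9604)
Mul(-1, Mul(F, Pow(Function('K')(Function('h')(-1, -4), 115), -1))) = Mul(-1, Mul(9604, Pow(Add(Mul(-6, Pow(-1, 2)), 115), -1))) = Mul(-1, Mul(9604, Pow(Add(Mul(-6, 1), 115), -1))) = Mul(-1, Mul(9604, Pow(Add(-6, 115), -1))) = Mul(-1, Mul(9604, Pow(109, -1))) = Mul(-1, Mul(9604, Rational(1, 109))) = Mul(-1, Rational(9604, 109)) = Rational(-9604, 109)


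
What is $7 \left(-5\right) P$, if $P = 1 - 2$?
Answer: $35$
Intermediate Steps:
$P = -1$ ($P = 1 - 2 = -1$)
$7 \left(-5\right) P = 7 \left(-5\right) \left(-1\right) = \left(-35\right) \left(-1\right) = 35$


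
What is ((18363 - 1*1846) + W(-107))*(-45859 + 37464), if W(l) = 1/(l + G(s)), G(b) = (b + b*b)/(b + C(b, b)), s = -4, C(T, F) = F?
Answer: -30089249865/217 ≈ -1.3866e+8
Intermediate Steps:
G(b) = (b + b²)/(2*b) (G(b) = (b + b*b)/(b + b) = (b + b²)/((2*b)) = (b + b²)*(1/(2*b)) = (b + b²)/(2*b))
W(l) = 1/(-3/2 + l) (W(l) = 1/(l + (½ + (½)*(-4))) = 1/(l + (½ - 2)) = 1/(l - 3/2) = 1/(-3/2 + l))
((18363 - 1*1846) + W(-107))*(-45859 + 37464) = ((18363 - 1*1846) + 2/(-3 + 2*(-107)))*(-45859 + 37464) = ((18363 - 1846) + 2/(-3 - 214))*(-8395) = (16517 + 2/(-217))*(-8395) = (16517 + 2*(-1/217))*(-8395) = (16517 - 2/217)*(-8395) = (3584187/217)*(-8395) = -30089249865/217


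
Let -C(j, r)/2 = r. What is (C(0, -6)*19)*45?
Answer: 10260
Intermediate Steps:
C(j, r) = -2*r
(C(0, -6)*19)*45 = (-2*(-6)*19)*45 = (12*19)*45 = 228*45 = 10260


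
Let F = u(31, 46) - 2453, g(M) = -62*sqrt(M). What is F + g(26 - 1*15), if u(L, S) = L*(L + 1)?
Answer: -1461 - 62*sqrt(11) ≈ -1666.6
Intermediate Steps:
u(L, S) = L*(1 + L)
F = -1461 (F = 31*(1 + 31) - 2453 = 31*32 - 2453 = 992 - 2453 = -1461)
F + g(26 - 1*15) = -1461 - 62*sqrt(26 - 1*15) = -1461 - 62*sqrt(26 - 15) = -1461 - 62*sqrt(11)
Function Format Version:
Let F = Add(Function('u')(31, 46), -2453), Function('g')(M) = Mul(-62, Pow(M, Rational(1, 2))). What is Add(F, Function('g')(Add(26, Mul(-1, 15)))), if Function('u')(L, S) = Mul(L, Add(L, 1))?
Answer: Add(-1461, Mul(-62, Pow(11, Rational(1, 2)))) ≈ -1666.6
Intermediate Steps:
Function('u')(L, S) = Mul(L, Add(1, L))
F = -1461 (F = Add(Mul(31, Add(1, 31)), -2453) = Add(Mul(31, 32), -2453) = Add(992, -2453) = -1461)
Add(F, Function('g')(Add(26, Mul(-1, 15)))) = Add(-1461, Mul(-62, Pow(Add(26, Mul(-1, 15)), Rational(1, 2)))) = Add(-1461, Mul(-62, Pow(Add(26, -15), Rational(1, 2)))) = Add(-1461, Mul(-62, Pow(11, Rational(1, 2))))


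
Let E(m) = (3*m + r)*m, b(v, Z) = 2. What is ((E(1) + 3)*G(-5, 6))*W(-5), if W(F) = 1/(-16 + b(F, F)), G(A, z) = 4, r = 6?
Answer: -24/7 ≈ -3.4286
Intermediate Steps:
E(m) = m*(6 + 3*m) (E(m) = (3*m + 6)*m = (6 + 3*m)*m = m*(6 + 3*m))
W(F) = -1/14 (W(F) = 1/(-16 + 2) = 1/(-14) = -1/14)
((E(1) + 3)*G(-5, 6))*W(-5) = ((3*1*(2 + 1) + 3)*4)*(-1/14) = ((3*1*3 + 3)*4)*(-1/14) = ((9 + 3)*4)*(-1/14) = (12*4)*(-1/14) = 48*(-1/14) = -24/7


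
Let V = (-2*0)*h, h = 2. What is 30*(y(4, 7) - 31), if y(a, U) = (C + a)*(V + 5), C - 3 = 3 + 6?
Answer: 1470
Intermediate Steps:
C = 12 (C = 3 + (3 + 6) = 3 + 9 = 12)
V = 0 (V = -2*0*2 = 0*2 = 0)
y(a, U) = 60 + 5*a (y(a, U) = (12 + a)*(0 + 5) = (12 + a)*5 = 60 + 5*a)
30*(y(4, 7) - 31) = 30*((60 + 5*4) - 31) = 30*((60 + 20) - 31) = 30*(80 - 31) = 30*49 = 1470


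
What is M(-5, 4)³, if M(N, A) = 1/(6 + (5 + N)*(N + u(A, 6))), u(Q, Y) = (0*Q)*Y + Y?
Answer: 1/216 ≈ 0.0046296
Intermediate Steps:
u(Q, Y) = Y (u(Q, Y) = 0*Y + Y = 0 + Y = Y)
M(N, A) = 1/(6 + (5 + N)*(6 + N)) (M(N, A) = 1/(6 + (5 + N)*(N + 6)) = 1/(6 + (5 + N)*(6 + N)))
M(-5, 4)³ = (1/(36 + (-5)² + 11*(-5)))³ = (1/(36 + 25 - 55))³ = (1/6)³ = (⅙)³ = 1/216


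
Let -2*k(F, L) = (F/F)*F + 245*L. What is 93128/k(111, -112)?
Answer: 186256/27329 ≈ 6.8153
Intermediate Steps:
k(F, L) = -245*L/2 - F/2 (k(F, L) = -((F/F)*F + 245*L)/2 = -(1*F + 245*L)/2 = -(F + 245*L)/2 = -245*L/2 - F/2)
93128/k(111, -112) = 93128/(-245/2*(-112) - ½*111) = 93128/(13720 - 111/2) = 93128/(27329/2) = 93128*(2/27329) = 186256/27329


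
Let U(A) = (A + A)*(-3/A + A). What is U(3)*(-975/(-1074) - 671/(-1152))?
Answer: 307309/17184 ≈ 17.883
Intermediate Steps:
U(A) = 2*A*(A - 3/A) (U(A) = (2*A)*(A - 3/A) = 2*A*(A - 3/A))
U(3)*(-975/(-1074) - 671/(-1152)) = (-6 + 2*3²)*(-975/(-1074) - 671/(-1152)) = (-6 + 2*9)*(-975*(-1/1074) - 671*(-1/1152)) = (-6 + 18)*(325/358 + 671/1152) = 12*(307309/206208) = 307309/17184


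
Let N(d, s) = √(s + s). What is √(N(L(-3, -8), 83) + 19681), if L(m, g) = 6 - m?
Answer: √(19681 + √166) ≈ 140.33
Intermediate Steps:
N(d, s) = √2*√s (N(d, s) = √(2*s) = √2*√s)
√(N(L(-3, -8), 83) + 19681) = √(√2*√83 + 19681) = √(√166 + 19681) = √(19681 + √166)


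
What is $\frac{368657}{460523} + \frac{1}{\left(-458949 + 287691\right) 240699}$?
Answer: $\frac{15196642207873171}{18983508409465866} \approx 0.80052$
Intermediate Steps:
$\frac{368657}{460523} + \frac{1}{\left(-458949 + 287691\right) 240699} = 368657 \cdot \frac{1}{460523} + \frac{1}{-171258} \cdot \frac{1}{240699} = \frac{368657}{460523} - \frac{1}{41221629342} = \frac{15196642207873171}{18983508409465866}$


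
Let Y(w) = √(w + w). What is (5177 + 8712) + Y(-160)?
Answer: 13889 + 8*I*√5 ≈ 13889.0 + 17.889*I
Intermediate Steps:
Y(w) = √2*√w (Y(w) = √(2*w) = √2*√w)
(5177 + 8712) + Y(-160) = (5177 + 8712) + √2*√(-160) = 13889 + √2*(4*I*√10) = 13889 + 8*I*√5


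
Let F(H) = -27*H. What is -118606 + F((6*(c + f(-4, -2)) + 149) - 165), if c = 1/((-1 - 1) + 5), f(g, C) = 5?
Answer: -119038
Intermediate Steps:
c = ⅓ (c = 1/(-2 + 5) = 1/3 = ⅓ ≈ 0.33333)
-118606 + F((6*(c + f(-4, -2)) + 149) - 165) = -118606 - 27*((6*(⅓ + 5) + 149) - 165) = -118606 - 27*((6*(16/3) + 149) - 165) = -118606 - 27*((32 + 149) - 165) = -118606 - 27*(181 - 165) = -118606 - 27*16 = -118606 - 432 = -119038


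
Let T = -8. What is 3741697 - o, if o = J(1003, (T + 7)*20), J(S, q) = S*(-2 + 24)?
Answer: 3719631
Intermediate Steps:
J(S, q) = 22*S (J(S, q) = S*22 = 22*S)
o = 22066 (o = 22*1003 = 22066)
3741697 - o = 3741697 - 1*22066 = 3741697 - 22066 = 3719631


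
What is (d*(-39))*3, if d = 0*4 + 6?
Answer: -702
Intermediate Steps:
d = 6 (d = 0 + 6 = 6)
(d*(-39))*3 = (6*(-39))*3 = -234*3 = -702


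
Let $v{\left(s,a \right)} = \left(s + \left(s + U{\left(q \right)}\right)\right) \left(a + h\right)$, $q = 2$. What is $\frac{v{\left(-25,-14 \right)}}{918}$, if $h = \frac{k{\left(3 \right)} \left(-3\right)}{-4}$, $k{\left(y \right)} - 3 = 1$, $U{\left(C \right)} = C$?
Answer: $\frac{88}{153} \approx 0.57516$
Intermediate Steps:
$k{\left(y \right)} = 4$ ($k{\left(y \right)} = 3 + 1 = 4$)
$h = 3$ ($h = \frac{4 \left(-3\right)}{-4} = \left(-12\right) \left(- \frac{1}{4}\right) = 3$)
$v{\left(s,a \right)} = \left(2 + 2 s\right) \left(3 + a\right)$ ($v{\left(s,a \right)} = \left(s + \left(s + 2\right)\right) \left(a + 3\right) = \left(s + \left(2 + s\right)\right) \left(3 + a\right) = \left(2 + 2 s\right) \left(3 + a\right)$)
$\frac{v{\left(-25,-14 \right)}}{918} = \frac{6 + 2 \left(-14\right) + 6 \left(-25\right) + 2 \left(-14\right) \left(-25\right)}{918} = \left(6 - 28 - 150 + 700\right) \frac{1}{918} = 528 \cdot \frac{1}{918} = \frac{88}{153}$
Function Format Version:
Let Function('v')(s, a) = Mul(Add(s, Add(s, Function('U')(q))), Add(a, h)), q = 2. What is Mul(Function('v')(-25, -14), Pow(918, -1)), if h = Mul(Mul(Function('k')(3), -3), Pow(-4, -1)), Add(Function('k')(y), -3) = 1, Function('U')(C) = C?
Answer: Rational(88, 153) ≈ 0.57516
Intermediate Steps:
Function('k')(y) = 4 (Function('k')(y) = Add(3, 1) = 4)
h = 3 (h = Mul(Mul(4, -3), Pow(-4, -1)) = Mul(-12, Rational(-1, 4)) = 3)
Function('v')(s, a) = Mul(Add(2, Mul(2, s)), Add(3, a)) (Function('v')(s, a) = Mul(Add(s, Add(s, 2)), Add(a, 3)) = Mul(Add(s, Add(2, s)), Add(3, a)) = Mul(Add(2, Mul(2, s)), Add(3, a)))
Mul(Function('v')(-25, -14), Pow(918, -1)) = Mul(Add(6, Mul(2, -14), Mul(6, -25), Mul(2, -14, -25)), Pow(918, -1)) = Mul(Add(6, -28, -150, 700), Rational(1, 918)) = Mul(528, Rational(1, 918)) = Rational(88, 153)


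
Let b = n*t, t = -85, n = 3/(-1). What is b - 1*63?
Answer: 192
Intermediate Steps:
n = -3 (n = 3*(-1) = -3)
b = 255 (b = -3*(-85) = 255)
b - 1*63 = 255 - 1*63 = 255 - 63 = 192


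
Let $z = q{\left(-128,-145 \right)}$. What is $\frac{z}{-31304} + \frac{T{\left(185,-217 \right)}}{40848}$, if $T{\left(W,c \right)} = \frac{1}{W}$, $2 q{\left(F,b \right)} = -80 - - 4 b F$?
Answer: $- \frac{35026134887}{29570071440} \approx -1.1845$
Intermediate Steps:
$q{\left(F,b \right)} = -40 + 2 F b$ ($q{\left(F,b \right)} = \frac{-80 - - 4 b F}{2} = \frac{-80 - - 4 F b}{2} = \frac{-80 + 4 F b}{2} = -40 + 2 F b$)
$z = 37080$ ($z = -40 + 2 \left(-128\right) \left(-145\right) = -40 + 37120 = 37080$)
$\frac{z}{-31304} + \frac{T{\left(185,-217 \right)}}{40848} = \frac{37080}{-31304} + \frac{1}{185 \cdot 40848} = 37080 \left(- \frac{1}{31304}\right) + \frac{1}{185} \cdot \frac{1}{40848} = - \frac{4635}{3913} + \frac{1}{7556880} = - \frac{35026134887}{29570071440}$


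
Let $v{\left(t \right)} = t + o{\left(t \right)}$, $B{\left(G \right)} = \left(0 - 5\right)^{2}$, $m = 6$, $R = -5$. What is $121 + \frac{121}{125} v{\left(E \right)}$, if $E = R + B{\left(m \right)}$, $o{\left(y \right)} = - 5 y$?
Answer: $\frac{1089}{25} \approx 43.56$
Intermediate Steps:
$B{\left(G \right)} = 25$ ($B{\left(G \right)} = \left(-5\right)^{2} = 25$)
$E = 20$ ($E = -5 + 25 = 20$)
$v{\left(t \right)} = - 4 t$ ($v{\left(t \right)} = t - 5 t = - 4 t$)
$121 + \frac{121}{125} v{\left(E \right)} = 121 + \frac{121}{125} \left(\left(-4\right) 20\right) = 121 + 121 \cdot \frac{1}{125} \left(-80\right) = 121 + \frac{121}{125} \left(-80\right) = 121 - \frac{1936}{25} = \frac{1089}{25}$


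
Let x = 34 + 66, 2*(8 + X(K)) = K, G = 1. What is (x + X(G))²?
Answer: 34225/4 ≈ 8556.3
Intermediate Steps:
X(K) = -8 + K/2
x = 100
(x + X(G))² = (100 + (-8 + (½)*1))² = (100 + (-8 + ½))² = (100 - 15/2)² = (185/2)² = 34225/4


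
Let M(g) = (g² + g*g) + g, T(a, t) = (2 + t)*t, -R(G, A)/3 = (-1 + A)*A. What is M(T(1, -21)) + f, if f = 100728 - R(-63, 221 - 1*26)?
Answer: 533019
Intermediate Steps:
R(G, A) = -3*A*(-1 + A) (R(G, A) = -3*(-1 + A)*A = -3*A*(-1 + A))
T(a, t) = t*(2 + t)
f = 214218 (f = 100728 - 3*(221 - 1*26)*(1 - (221 - 1*26)) = 100728 - 3*(221 - 26)*(1 - (221 - 26)) = 100728 - 3*195*(1 - 1*195) = 100728 - 3*195*(1 - 195) = 100728 - 3*195*(-194) = 100728 - 1*(-113490) = 100728 + 113490 = 214218)
M(g) = g + 2*g² (M(g) = (g² + g²) + g = 2*g² + g = g + 2*g²)
M(T(1, -21)) + f = (-21*(2 - 21))*(1 + 2*(-21*(2 - 21))) + 214218 = (-21*(-19))*(1 + 2*(-21*(-19))) + 214218 = 399*(1 + 2*399) + 214218 = 399*(1 + 798) + 214218 = 399*799 + 214218 = 318801 + 214218 = 533019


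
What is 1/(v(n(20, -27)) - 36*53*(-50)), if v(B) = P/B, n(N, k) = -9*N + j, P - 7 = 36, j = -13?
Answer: 193/18412157 ≈ 1.0482e-5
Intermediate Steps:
P = 43 (P = 7 + 36 = 43)
n(N, k) = -13 - 9*N (n(N, k) = -9*N - 13 = -13 - 9*N)
v(B) = 43/B
1/(v(n(20, -27)) - 36*53*(-50)) = 1/(43/(-13 - 9*20) - 36*53*(-50)) = 1/(43/(-13 - 180) - 1908*(-50)) = 1/(43/(-193) + 95400) = 1/(43*(-1/193) + 95400) = 1/(-43/193 + 95400) = 1/(18412157/193) = 193/18412157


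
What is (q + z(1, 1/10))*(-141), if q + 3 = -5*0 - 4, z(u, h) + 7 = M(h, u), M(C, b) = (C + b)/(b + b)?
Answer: 37929/20 ≈ 1896.4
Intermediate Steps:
M(C, b) = (C + b)/(2*b) (M(C, b) = (C + b)/((2*b)) = (C + b)*(1/(2*b)) = (C + b)/(2*b))
z(u, h) = -7 + (h + u)/(2*u)
q = -7 (q = -3 + (-5*0 - 4) = -3 + (0 - 4) = -3 - 4 = -7)
(q + z(1, 1/10))*(-141) = (-7 + (1/2)*(1/10 - 13*1)/1)*(-141) = (-7 + (1/2)*1*(1/10 - 13))*(-141) = (-7 + (1/2)*1*(-129/10))*(-141) = (-7 - 129/20)*(-141) = -269/20*(-141) = 37929/20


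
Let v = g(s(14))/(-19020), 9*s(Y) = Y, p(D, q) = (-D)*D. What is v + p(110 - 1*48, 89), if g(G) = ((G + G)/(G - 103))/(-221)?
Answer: -3688051284067/959430615 ≈ -3844.0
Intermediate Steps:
p(D, q) = -D²
s(Y) = Y/9
g(G) = -2*G/(221*(-103 + G)) (g(G) = ((2*G)/(-103 + G))*(-1/221) = (2*G/(-103 + G))*(-1/221) = -2*G/(221*(-103 + G)))
v = -7/959430615 (v = -2*(⅑)*14/(-22763 + 221*((⅑)*14))/(-19020) = -2*14/9/(-22763 + 221*(14/9))*(-1/19020) = -2*14/9/(-22763 + 3094/9)*(-1/19020) = -2*14/9/(-201773/9)*(-1/19020) = -2*14/9*(-9/201773)*(-1/19020) = (28/201773)*(-1/19020) = -7/959430615 ≈ -7.2960e-9)
v + p(110 - 1*48, 89) = -7/959430615 - (110 - 1*48)² = -7/959430615 - (110 - 48)² = -7/959430615 - 1*62² = -7/959430615 - 1*3844 = -7/959430615 - 3844 = -3688051284067/959430615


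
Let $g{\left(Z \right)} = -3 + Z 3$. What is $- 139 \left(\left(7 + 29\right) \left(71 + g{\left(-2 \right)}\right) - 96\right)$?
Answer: $-296904$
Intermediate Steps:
$g{\left(Z \right)} = -3 + 3 Z$
$- 139 \left(\left(7 + 29\right) \left(71 + g{\left(-2 \right)}\right) - 96\right) = - 139 \left(\left(7 + 29\right) \left(71 + \left(-3 + 3 \left(-2\right)\right)\right) - 96\right) = - 139 \left(36 \left(71 - 9\right) - 96\right) = - 139 \left(36 \cdot 62 - 96\right) = - 139 \left(2232 - 96\right) = \left(-139\right) 2136 = -296904$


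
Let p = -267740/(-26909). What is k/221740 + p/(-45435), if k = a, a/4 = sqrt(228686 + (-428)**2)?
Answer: -53548/244522083 + sqrt(411870)/55435 ≈ 0.011358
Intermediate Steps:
a = 4*sqrt(411870) (a = 4*sqrt(228686 + (-428)**2) = 4*sqrt(228686 + 183184) = 4*sqrt(411870) ≈ 2567.1)
p = 267740/26909 (p = -267740*(-1/26909) = 267740/26909 ≈ 9.9498)
k = 4*sqrt(411870) ≈ 2567.1
k/221740 + p/(-45435) = (4*sqrt(411870))/221740 + (267740/26909)/(-45435) = (4*sqrt(411870))*(1/221740) + (267740/26909)*(-1/45435) = sqrt(411870)/55435 - 53548/244522083 = -53548/244522083 + sqrt(411870)/55435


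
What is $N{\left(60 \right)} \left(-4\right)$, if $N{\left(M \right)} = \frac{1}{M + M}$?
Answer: $- \frac{1}{30} \approx -0.033333$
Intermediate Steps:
$N{\left(M \right)} = \frac{1}{2 M}$
$N{\left(60 \right)} \left(-4\right) = \frac{1}{2 \cdot 60} \left(-4\right) = \frac{1}{2} \cdot \frac{1}{60} \left(-4\right) = \frac{1}{120} \left(-4\right) = - \frac{1}{30}$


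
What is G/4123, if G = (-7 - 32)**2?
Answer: 1521/4123 ≈ 0.36891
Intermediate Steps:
G = 1521 (G = (-39)**2 = 1521)
G/4123 = 1521/4123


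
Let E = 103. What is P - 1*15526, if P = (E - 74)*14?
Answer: -15120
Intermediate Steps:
P = 406 (P = (103 - 74)*14 = 29*14 = 406)
P - 1*15526 = 406 - 1*15526 = 406 - 15526 = -15120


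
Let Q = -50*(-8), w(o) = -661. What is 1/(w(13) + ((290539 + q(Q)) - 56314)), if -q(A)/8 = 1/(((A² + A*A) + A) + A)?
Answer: 40100/9365916399 ≈ 4.2815e-6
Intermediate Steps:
Q = 400
q(A) = -8/(2*A + 2*A²) (q(A) = -8/(((A² + A*A) + A) + A) = -8/(((A² + A²) + A) + A) = -8/((2*A² + A) + A) = -8/((A + 2*A²) + A) = -8/(2*A + 2*A²))
1/(w(13) + ((290539 + q(Q)) - 56314)) = 1/(-661 + ((290539 - 4/(400*(1 + 400))) - 56314)) = 1/(-661 + ((290539 - 4*1/400/401) - 56314)) = 1/(-661 + ((290539 - 4*1/400*1/401) - 56314)) = 1/(-661 + ((290539 - 1/40100) - 56314)) = 1/(-661 + (11650613899/40100 - 56314)) = 1/(-661 + 9392422499/40100) = 1/(9365916399/40100) = 40100/9365916399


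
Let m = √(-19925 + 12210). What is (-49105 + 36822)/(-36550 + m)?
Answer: 89788730/267182043 + 12283*I*√7715/1335910215 ≈ 0.33606 + 0.0008076*I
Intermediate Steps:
m = I*√7715 (m = √(-7715) = I*√7715 ≈ 87.835*I)
(-49105 + 36822)/(-36550 + m) = (-49105 + 36822)/(-36550 + I*√7715) = -12283/(-36550 + I*√7715)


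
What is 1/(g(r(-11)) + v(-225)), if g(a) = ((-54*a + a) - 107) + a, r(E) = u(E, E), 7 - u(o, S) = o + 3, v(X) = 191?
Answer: -1/696 ≈ -0.0014368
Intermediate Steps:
u(o, S) = 4 - o (u(o, S) = 7 - (o + 3) = 7 - (3 + o) = 7 + (-3 - o) = 4 - o)
r(E) = 4 - E
g(a) = -107 - 52*a (g(a) = (-53*a - 107) + a = (-107 - 53*a) + a = -107 - 52*a)
1/(g(r(-11)) + v(-225)) = 1/((-107 - 52*(4 - 1*(-11))) + 191) = 1/((-107 - 52*(4 + 11)) + 191) = 1/((-107 - 52*15) + 191) = 1/((-107 - 780) + 191) = 1/(-887 + 191) = 1/(-696) = -1/696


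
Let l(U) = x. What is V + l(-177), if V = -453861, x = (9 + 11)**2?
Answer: -453461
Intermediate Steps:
x = 400 (x = 20**2 = 400)
l(U) = 400
V + l(-177) = -453861 + 400 = -453461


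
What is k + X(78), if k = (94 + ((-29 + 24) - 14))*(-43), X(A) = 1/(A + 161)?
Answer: -770774/239 ≈ -3225.0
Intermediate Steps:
X(A) = 1/(161 + A)
k = -3225 (k = (94 + (-5 - 14))*(-43) = (94 - 19)*(-43) = 75*(-43) = -3225)
k + X(78) = -3225 + 1/(161 + 78) = -3225 + 1/239 = -770774/239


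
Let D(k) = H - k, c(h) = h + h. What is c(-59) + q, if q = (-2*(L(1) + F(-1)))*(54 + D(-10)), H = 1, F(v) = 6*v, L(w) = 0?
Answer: 662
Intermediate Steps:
c(h) = 2*h
D(k) = 1 - k
q = 780 (q = (-2*(0 + 6*(-1)))*(54 + (1 - 1*(-10))) = (-2*(0 - 6))*(54 + (1 + 10)) = (-2*(-6))*(54 + 11) = 12*65 = 780)
c(-59) + q = 2*(-59) + 780 = -118 + 780 = 662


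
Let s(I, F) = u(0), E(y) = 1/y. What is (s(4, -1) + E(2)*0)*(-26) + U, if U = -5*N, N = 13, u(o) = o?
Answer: -65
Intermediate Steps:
s(I, F) = 0
U = -65 (U = -5*13 = -65)
(s(4, -1) + E(2)*0)*(-26) + U = (0 + 0/2)*(-26) - 65 = (0 + (½)*0)*(-26) - 65 = (0 + 0)*(-26) - 65 = 0*(-26) - 65 = 0 - 65 = -65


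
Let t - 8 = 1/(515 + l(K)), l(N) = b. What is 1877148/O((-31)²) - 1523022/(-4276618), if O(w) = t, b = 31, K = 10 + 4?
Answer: 2191604991693231/9342272021 ≈ 2.3459e+5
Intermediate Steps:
K = 14
l(N) = 31
t = 4369/546 (t = 8 + 1/(515 + 31) = 8 + 1/546 = 4369/546 ≈ 8.0018)
O(w) = 4369/546
1877148/O((-31)²) - 1523022/(-4276618) = 1877148/(4369/546) - 1523022/(-4276618) = 1877148*(546/4369) - 1523022*(-1/4276618) = 1024922808/4369 + 761511/2138309 = 2191604991693231/9342272021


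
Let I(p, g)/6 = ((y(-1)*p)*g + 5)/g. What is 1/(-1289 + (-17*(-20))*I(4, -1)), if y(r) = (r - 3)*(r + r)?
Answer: 1/53791 ≈ 1.8590e-5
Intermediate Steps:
y(r) = 2*r*(-3 + r) (y(r) = (-3 + r)*(2*r) = 2*r*(-3 + r))
I(p, g) = 6*(5 + 8*g*p)/g (I(p, g) = 6*((((2*(-1)*(-3 - 1))*p)*g + 5)/g) = 6*((((2*(-1)*(-4))*p)*g + 5)/g) = 6*(((8*p)*g + 5)/g) = 6*((8*g*p + 5)/g) = 6*((5 + 8*g*p)/g) = 6*(5 + 8*g*p)/g)
1/(-1289 + (-17*(-20))*I(4, -1)) = 1/(-1289 + (-17*(-20))*(30/(-1) + 48*4)) = 1/(-1289 + 340*(30*(-1) + 192)) = 1/(-1289 + 340*(-30 + 192)) = 1/(-1289 + 340*162) = 1/(-1289 + 55080) = 1/53791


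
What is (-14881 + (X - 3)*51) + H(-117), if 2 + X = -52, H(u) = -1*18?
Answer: -17806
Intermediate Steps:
H(u) = -18
X = -54 (X = -2 - 52 = -54)
(-14881 + (X - 3)*51) + H(-117) = (-14881 + (-54 - 3)*51) - 18 = (-14881 - 57*51) - 18 = (-14881 - 2907) - 18 = -17788 - 18 = -17806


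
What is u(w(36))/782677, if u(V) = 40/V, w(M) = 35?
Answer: 8/5478739 ≈ 1.4602e-6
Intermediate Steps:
u(w(36))/782677 = (40/35)/782677 = (40*(1/35))*(1/782677) = (8/7)*(1/782677) = 8/5478739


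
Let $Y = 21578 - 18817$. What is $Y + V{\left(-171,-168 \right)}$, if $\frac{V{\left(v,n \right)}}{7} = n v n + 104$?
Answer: $-33780639$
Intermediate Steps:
$V{\left(v,n \right)} = 728 + 7 v n^{2}$ ($V{\left(v,n \right)} = 7 \left(n v n + 104\right) = 7 \left(v n^{2} + 104\right) = 7 \left(104 + v n^{2}\right) = 728 + 7 v n^{2}$)
$Y = 2761$
$Y + V{\left(-171,-168 \right)} = 2761 + \left(728 + 7 \left(-171\right) \left(-168\right)^{2}\right) = 2761 + \left(728 + 7 \left(-171\right) 28224\right) = 2761 + \left(728 - 33784128\right) = 2761 - 33783400 = -33780639$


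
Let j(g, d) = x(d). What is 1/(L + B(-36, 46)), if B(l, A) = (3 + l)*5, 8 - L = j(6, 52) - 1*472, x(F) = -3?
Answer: 1/318 ≈ 0.0031447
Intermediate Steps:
j(g, d) = -3
L = 483 (L = 8 - (-3 - 1*472) = 8 - (-3 - 472) = 8 - 1*(-475) = 8 + 475 = 483)
B(l, A) = 15 + 5*l
1/(L + B(-36, 46)) = 1/(483 + (15 + 5*(-36))) = 1/(483 + (15 - 180)) = 1/(483 - 165) = 1/318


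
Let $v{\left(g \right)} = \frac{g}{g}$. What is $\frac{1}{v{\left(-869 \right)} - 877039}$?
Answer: $- \frac{1}{877038} \approx -1.1402 \cdot 10^{-6}$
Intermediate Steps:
$v{\left(g \right)} = 1$
$\frac{1}{v{\left(-869 \right)} - 877039} = \frac{1}{1 - 877039} = \frac{1}{-877038} = - \frac{1}{877038}$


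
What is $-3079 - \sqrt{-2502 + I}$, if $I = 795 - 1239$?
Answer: $-3079 - i \sqrt{2946} \approx -3079.0 - 54.277 i$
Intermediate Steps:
$I = -444$
$-3079 - \sqrt{-2502 + I} = -3079 - \sqrt{-2502 - 444} = -3079 - \sqrt{-2946} = -3079 - i \sqrt{2946}$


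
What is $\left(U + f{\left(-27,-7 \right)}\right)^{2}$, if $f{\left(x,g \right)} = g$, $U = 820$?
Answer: $660969$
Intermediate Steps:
$\left(U + f{\left(-27,-7 \right)}\right)^{2} = \left(820 - 7\right)^{2} = 813^{2} = 660969$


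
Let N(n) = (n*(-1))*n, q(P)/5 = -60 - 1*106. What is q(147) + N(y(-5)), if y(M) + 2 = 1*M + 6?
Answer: -831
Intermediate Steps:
y(M) = 4 + M (y(M) = -2 + (1*M + 6) = -2 + (M + 6) = -2 + (6 + M) = 4 + M)
q(P) = -830 (q(P) = 5*(-60 - 1*106) = 5*(-60 - 106) = 5*(-166) = -830)
N(n) = -n**2 (N(n) = (-n)*n = -n**2)
q(147) + N(y(-5)) = -830 - (4 - 5)**2 = -830 - 1*(-1)**2 = -830 - 1*1 = -830 - 1 = -831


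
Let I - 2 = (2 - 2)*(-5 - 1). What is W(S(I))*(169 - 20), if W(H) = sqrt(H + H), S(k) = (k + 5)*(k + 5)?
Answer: 1043*sqrt(2) ≈ 1475.0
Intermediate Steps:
I = 2 (I = 2 + (2 - 2)*(-5 - 1) = 2 + 0*(-6) = 2 + 0 = 2)
S(k) = (5 + k)**2 (S(k) = (5 + k)*(5 + k) = (5 + k)**2)
W(H) = sqrt(2)*sqrt(H) (W(H) = sqrt(2*H) = sqrt(2)*sqrt(H))
W(S(I))*(169 - 20) = (sqrt(2)*sqrt((5 + 2)**2))*(169 - 20) = (sqrt(2)*sqrt(7**2))*149 = (sqrt(2)*sqrt(49))*149 = (sqrt(2)*7)*149 = (7*sqrt(2))*149 = 1043*sqrt(2)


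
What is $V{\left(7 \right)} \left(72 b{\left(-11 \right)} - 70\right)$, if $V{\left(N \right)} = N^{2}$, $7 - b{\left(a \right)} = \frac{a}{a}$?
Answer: $17738$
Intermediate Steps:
$b{\left(a \right)} = 6$ ($b{\left(a \right)} = 7 - \frac{a}{a} = 7 - 1 = 6$)
$V{\left(7 \right)} \left(72 b{\left(-11 \right)} - 70\right) = 7^{2} \left(72 \cdot 6 - 70\right) = 49 \left(432 - 70\right) = 49 \cdot 362 = 17738$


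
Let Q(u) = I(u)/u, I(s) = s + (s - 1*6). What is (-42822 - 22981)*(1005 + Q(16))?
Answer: -529911559/8 ≈ -6.6239e+7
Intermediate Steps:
I(s) = -6 + 2*s (I(s) = s + (s - 6) = s + (-6 + s) = -6 + 2*s)
Q(u) = (-6 + 2*u)/u
(-42822 - 22981)*(1005 + Q(16)) = (-42822 - 22981)*(1005 + (2 - 6/16)) = -65803*(1005 + (2 - 6*1/16)) = -65803*(1005 + (2 - 3/8)) = -65803*(1005 + 13/8) = -65803*8053/8 = -529911559/8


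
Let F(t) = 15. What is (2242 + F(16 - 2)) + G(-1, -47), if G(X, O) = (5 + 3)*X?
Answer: 2249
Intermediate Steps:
G(X, O) = 8*X
(2242 + F(16 - 2)) + G(-1, -47) = (2242 + 15) + 8*(-1) = 2257 - 8 = 2249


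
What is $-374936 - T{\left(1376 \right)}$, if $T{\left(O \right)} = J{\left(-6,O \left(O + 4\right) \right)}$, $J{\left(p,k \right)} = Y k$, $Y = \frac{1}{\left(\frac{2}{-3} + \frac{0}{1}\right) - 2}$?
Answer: $337144$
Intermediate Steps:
$Y = - \frac{3}{8}$ ($Y = \frac{1}{\left(2 \left(- \frac{1}{3}\right) + 0 \cdot 1\right) - 2} = \frac{1}{\left(- \frac{2}{3} + 0\right) - 2} = \frac{1}{- \frac{2}{3} - 2} = \frac{1}{- \frac{8}{3}} = - \frac{3}{8} \approx -0.375$)
$J{\left(p,k \right)} = - \frac{3 k}{8}$
$T{\left(O \right)} = - \frac{3 O \left(4 + O\right)}{8}$ ($T{\left(O \right)} = - \frac{3 O \left(O + 4\right)}{8} = - \frac{3 O \left(4 + O\right)}{8}$)
$-374936 - T{\left(1376 \right)} = -374936 - \left(- \frac{3}{8}\right) 1376 \left(4 + 1376\right) = -374936 - \left(- \frac{3}{8}\right) 1376 \cdot 1380 = -374936 - -712080 = -374936 + 712080 = 337144$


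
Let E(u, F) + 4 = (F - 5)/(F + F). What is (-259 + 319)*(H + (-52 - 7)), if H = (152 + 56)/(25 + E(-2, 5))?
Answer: -20620/7 ≈ -2945.7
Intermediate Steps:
E(u, F) = -4 + (-5 + F)/(2*F) (E(u, F) = -4 + (F - 5)/(F + F) = -4 + (-5 + F)/((2*F)) = -4 + (-5 + F)*(1/(2*F)) = -4 + (-5 + F)/(2*F))
H = 208/21 (H = (152 + 56)/(25 + (½)*(-5 - 7*5)/5) = 208/(25 + (½)*(⅕)*(-5 - 35)) = 208/(25 + (½)*(⅕)*(-40)) = 208/(25 - 4) = 208/21 ≈ 9.9048)
(-259 + 319)*(H + (-52 - 7)) = (-259 + 319)*(208/21 + (-52 - 7)) = 60*(208/21 - 59) = 60*(-1031/21) = -20620/7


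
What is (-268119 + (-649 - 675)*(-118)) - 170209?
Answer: -282096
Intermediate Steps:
(-268119 + (-649 - 675)*(-118)) - 170209 = (-268119 - 1324*(-118)) - 170209 = (-268119 + 156232) - 170209 = -111887 - 170209 = -282096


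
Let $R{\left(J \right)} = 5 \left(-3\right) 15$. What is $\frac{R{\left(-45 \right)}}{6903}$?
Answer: $- \frac{25}{767} \approx -0.032595$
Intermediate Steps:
$R{\left(J \right)} = -225$ ($R{\left(J \right)} = \left(-15\right) 15 = -225$)
$\frac{R{\left(-45 \right)}}{6903} = - \frac{225}{6903} = \left(-225\right) \frac{1}{6903} = - \frac{25}{767}$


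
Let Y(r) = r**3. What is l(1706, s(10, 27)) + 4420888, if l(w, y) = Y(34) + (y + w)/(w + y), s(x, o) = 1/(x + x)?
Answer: 4460193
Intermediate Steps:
s(x, o) = 1/(2*x)
l(w, y) = 39305 (l(w, y) = 34**3 + (y + w)/(w + y) = 39304 + (w + y)/(w + y) = 39304 + 1 = 39305)
l(1706, s(10, 27)) + 4420888 = 39305 + 4420888 = 4460193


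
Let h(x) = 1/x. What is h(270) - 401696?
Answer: -108457919/270 ≈ -4.0170e+5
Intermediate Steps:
h(270) - 401696 = 1/270 - 401696 = -108457919/270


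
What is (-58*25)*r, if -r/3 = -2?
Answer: -8700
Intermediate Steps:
r = 6 (r = -3*(-2) = 6)
(-58*25)*r = -58*25*6 = -1450*6 = -8700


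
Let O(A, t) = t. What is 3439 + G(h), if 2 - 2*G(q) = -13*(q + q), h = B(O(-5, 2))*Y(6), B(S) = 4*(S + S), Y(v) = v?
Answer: 4688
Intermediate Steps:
B(S) = 8*S (B(S) = 4*(2*S) = 8*S)
h = 96 (h = (8*2)*6 = 16*6 = 96)
G(q) = 1 + 13*q (G(q) = 1 - (-13)*(q + q)/2 = 1 - (-13)*2*q/2 = 1 - (-13)*q = 1 + 13*q)
3439 + G(h) = 3439 + (1 + 13*96) = 3439 + (1 + 1248) = 3439 + 1249 = 4688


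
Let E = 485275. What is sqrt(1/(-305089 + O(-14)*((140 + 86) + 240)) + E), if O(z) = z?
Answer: sqrt(47121494189639862)/311613 ≈ 696.62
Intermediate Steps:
sqrt(1/(-305089 + O(-14)*((140 + 86) + 240)) + E) = sqrt(1/(-305089 - 14*((140 + 86) + 240)) + 485275) = sqrt(1/(-305089 - 14*(226 + 240)) + 485275) = sqrt(1/(-305089 - 14*466) + 485275) = sqrt(1/(-305089 - 6524) + 485275) = sqrt(1/(-311613) + 485275) = sqrt(-1/311613 + 485275) = sqrt(151217998574/311613) = sqrt(47121494189639862)/311613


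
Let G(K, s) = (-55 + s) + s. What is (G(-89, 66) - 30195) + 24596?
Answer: -5522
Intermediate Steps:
G(K, s) = -55 + 2*s
(G(-89, 66) - 30195) + 24596 = ((-55 + 2*66) - 30195) + 24596 = ((-55 + 132) - 30195) + 24596 = (77 - 30195) + 24596 = -30118 + 24596 = -5522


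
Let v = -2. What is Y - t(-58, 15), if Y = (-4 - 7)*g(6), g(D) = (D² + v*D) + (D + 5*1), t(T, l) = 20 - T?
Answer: -463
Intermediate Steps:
g(D) = 5 + D² - D (g(D) = (D² - 2*D) + (D + 5*1) = (D² - 2*D) + (D + 5) = (D² - 2*D) + (5 + D) = 5 + D² - D)
Y = -385 (Y = (-4 - 7)*(5 + 6² - 1*6) = -11*(5 + 36 - 6) = -11*35 = -385)
Y - t(-58, 15) = -385 - (20 - 1*(-58)) = -385 - (20 + 58) = -385 - 1*78 = -385 - 78 = -463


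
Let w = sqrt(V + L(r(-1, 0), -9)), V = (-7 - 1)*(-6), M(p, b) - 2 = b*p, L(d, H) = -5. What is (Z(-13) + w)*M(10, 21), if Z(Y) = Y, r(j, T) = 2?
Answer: -2756 + 212*sqrt(43) ≈ -1365.8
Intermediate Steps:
M(p, b) = 2 + b*p
V = 48 (V = -8*(-6) = 48)
w = sqrt(43) (w = sqrt(48 - 5) = sqrt(43) ≈ 6.5574)
(Z(-13) + w)*M(10, 21) = (-13 + sqrt(43))*(2 + 21*10) = (-13 + sqrt(43))*(2 + 210) = (-13 + sqrt(43))*212 = -2756 + 212*sqrt(43)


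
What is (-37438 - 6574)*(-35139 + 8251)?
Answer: 1183394656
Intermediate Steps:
(-37438 - 6574)*(-35139 + 8251) = -44012*(-26888) = 1183394656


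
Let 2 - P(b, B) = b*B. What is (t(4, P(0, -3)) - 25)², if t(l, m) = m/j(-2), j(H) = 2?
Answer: 576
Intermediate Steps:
P(b, B) = 2 - B*b (P(b, B) = 2 - b*B = 2 - B*b)
t(l, m) = m/2
(t(4, P(0, -3)) - 25)² = ((2 - 1*(-3)*0)/2 - 25)² = ((2 + 0)/2 - 25)² = ((½)*2 - 25)² = (1 - 25)² = (-24)² = 576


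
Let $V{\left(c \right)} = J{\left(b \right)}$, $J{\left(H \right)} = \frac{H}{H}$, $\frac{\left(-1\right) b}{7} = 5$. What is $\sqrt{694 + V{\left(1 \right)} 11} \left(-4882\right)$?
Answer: $- 4882 \sqrt{705} \approx -1.2963 \cdot 10^{5}$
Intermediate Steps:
$b = -35$ ($b = \left(-7\right) 5 = -35$)
$J{\left(H \right)} = 1$
$V{\left(c \right)} = 1$
$\sqrt{694 + V{\left(1 \right)} 11} \left(-4882\right) = \sqrt{694 + 1 \cdot 11} \left(-4882\right) = \sqrt{694 + 11} \left(-4882\right) = \sqrt{705} \left(-4882\right) = - 4882 \sqrt{705}$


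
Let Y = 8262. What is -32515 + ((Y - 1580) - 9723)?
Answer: -35556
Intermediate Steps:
-32515 + ((Y - 1580) - 9723) = -32515 + ((8262 - 1580) - 9723) = -32515 + (6682 - 9723) = -32515 - 3041 = -35556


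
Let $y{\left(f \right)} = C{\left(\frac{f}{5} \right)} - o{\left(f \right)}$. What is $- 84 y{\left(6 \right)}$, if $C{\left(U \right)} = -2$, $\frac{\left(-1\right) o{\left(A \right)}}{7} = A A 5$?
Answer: $-105672$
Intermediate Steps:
$o{\left(A \right)} = - 35 A^{2}$ ($o{\left(A \right)} = - 7 A A 5 = - 7 A^{2} \cdot 5 = - 7 \cdot 5 A^{2} = - 35 A^{2}$)
$y{\left(f \right)} = -2 + 35 f^{2}$ ($y{\left(f \right)} = -2 - - 35 f^{2} = -2 + 35 f^{2}$)
$- 84 y{\left(6 \right)} = - 84 \left(-2 + 35 \cdot 6^{2}\right) = - 84 \left(-2 + 35 \cdot 36\right) = - 84 \left(-2 + 1260\right) = \left(-84\right) 1258 = -105672$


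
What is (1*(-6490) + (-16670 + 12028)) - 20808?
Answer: -31940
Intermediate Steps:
(1*(-6490) + (-16670 + 12028)) - 20808 = (-6490 - 4642) - 20808 = -11132 - 20808 = -31940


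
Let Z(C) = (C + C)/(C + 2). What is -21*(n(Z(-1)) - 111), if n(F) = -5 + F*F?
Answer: 2352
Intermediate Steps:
Z(C) = 2*C/(2 + C) (Z(C) = (2*C)/(2 + C) = 2*C/(2 + C))
n(F) = -5 + F²
-21*(n(Z(-1)) - 111) = -21*((-5 + (2*(-1)/(2 - 1))²) - 111) = -21*((-5 + (2*(-1)/1)²) - 111) = -21*((-5 + (2*(-1)*1)²) - 111) = -21*((-5 + (-2)²) - 111) = -21*((-5 + 4) - 111) = -21*(-1 - 111) = -21*(-112) = 2352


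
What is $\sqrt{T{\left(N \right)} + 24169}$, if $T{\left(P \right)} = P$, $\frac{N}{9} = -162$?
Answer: $\sqrt{22711} \approx 150.7$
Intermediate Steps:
$N = -1458$ ($N = 9 \left(-162\right) = -1458$)
$\sqrt{T{\left(N \right)} + 24169} = \sqrt{-1458 + 24169} = \sqrt{22711}$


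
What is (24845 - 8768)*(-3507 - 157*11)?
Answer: -84147018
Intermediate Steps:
(24845 - 8768)*(-3507 - 157*11) = 16077*(-3507 - 1727) = 16077*(-5234) = -84147018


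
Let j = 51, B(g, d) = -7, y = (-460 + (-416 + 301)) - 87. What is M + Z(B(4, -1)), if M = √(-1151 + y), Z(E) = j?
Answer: 51 + 7*I*√37 ≈ 51.0 + 42.579*I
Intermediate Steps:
y = -662 (y = (-460 - 115) - 87 = -575 - 87 = -662)
Z(E) = 51
M = 7*I*√37 (M = √(-1151 - 662) = √(-1813) = 7*I*√37 ≈ 42.579*I)
M + Z(B(4, -1)) = 7*I*√37 + 51 = 51 + 7*I*√37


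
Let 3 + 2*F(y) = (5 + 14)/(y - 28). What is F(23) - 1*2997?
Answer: -15002/5 ≈ -3000.4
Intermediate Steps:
F(y) = -3/2 + 19/(2*(-28 + y)) (F(y) = -3/2 + ((5 + 14)/(y - 28))/2 = -3/2 + (19/(-28 + y))/2 = -3/2 + 19/(2*(-28 + y)))
F(23) - 1*2997 = (103 - 3*23)/(2*(-28 + 23)) - 1*2997 = (½)*(103 - 69)/(-5) - 2997 = (½)*(-⅕)*34 - 2997 = -17/5 - 2997 = -15002/5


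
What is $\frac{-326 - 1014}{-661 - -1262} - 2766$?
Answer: $- \frac{1663706}{601} \approx -2768.2$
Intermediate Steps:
$\frac{-326 - 1014}{-661 - -1262} - 2766 = - \frac{1340}{-661 + 1262} - 2766 = - \frac{1340}{601} - 2766 = - \frac{1663706}{601}$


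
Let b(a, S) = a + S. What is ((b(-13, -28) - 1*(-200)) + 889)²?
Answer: 1098304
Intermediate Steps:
b(a, S) = S + a
((b(-13, -28) - 1*(-200)) + 889)² = (((-28 - 13) - 1*(-200)) + 889)² = ((-41 + 200) + 889)² = (159 + 889)² = 1048² = 1098304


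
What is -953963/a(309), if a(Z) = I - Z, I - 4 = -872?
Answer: 953963/1177 ≈ 810.50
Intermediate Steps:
I = -868 (I = 4 - 872 = -868)
a(Z) = -868 - Z
-953963/a(309) = -953963/(-868 - 1*309) = -953963/(-868 - 309) = -953963/(-1177) = -953963*(-1/1177) = 953963/1177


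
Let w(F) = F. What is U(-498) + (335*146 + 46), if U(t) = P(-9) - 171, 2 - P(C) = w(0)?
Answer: 48787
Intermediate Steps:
P(C) = 2 (P(C) = 2 - 1*0 = 2 + 0 = 2)
U(t) = -169 (U(t) = 2 - 171 = -169)
U(-498) + (335*146 + 46) = -169 + (335*146 + 46) = -169 + (48910 + 46) = -169 + 48956 = 48787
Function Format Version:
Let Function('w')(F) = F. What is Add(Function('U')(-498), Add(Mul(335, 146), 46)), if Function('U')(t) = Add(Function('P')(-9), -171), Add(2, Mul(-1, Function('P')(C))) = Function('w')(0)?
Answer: 48787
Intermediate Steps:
Function('P')(C) = 2 (Function('P')(C) = Add(2, Mul(-1, 0)) = Add(2, 0) = 2)
Function('U')(t) = -169 (Function('U')(t) = Add(2, -171) = -169)
Add(Function('U')(-498), Add(Mul(335, 146), 46)) = Add(-169, Add(Mul(335, 146), 46)) = Add(-169, Add(48910, 46)) = Add(-169, 48956) = 48787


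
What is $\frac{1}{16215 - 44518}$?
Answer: $- \frac{1}{28303} \approx -3.5332 \cdot 10^{-5}$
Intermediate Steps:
$\frac{1}{16215 - 44518} = \frac{1}{-28303} = - \frac{1}{28303}$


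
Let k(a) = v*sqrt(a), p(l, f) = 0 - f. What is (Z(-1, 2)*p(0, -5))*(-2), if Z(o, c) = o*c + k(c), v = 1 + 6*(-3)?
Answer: 20 + 170*sqrt(2) ≈ 260.42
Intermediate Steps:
p(l, f) = -f
v = -17 (v = 1 - 18 = -17)
k(a) = -17*sqrt(a)
Z(o, c) = -17*sqrt(c) + c*o (Z(o, c) = o*c - 17*sqrt(c) = c*o - 17*sqrt(c) = -17*sqrt(c) + c*o)
(Z(-1, 2)*p(0, -5))*(-2) = ((-17*sqrt(2) + 2*(-1))*(-1*(-5)))*(-2) = ((-17*sqrt(2) - 2)*5)*(-2) = ((-2 - 17*sqrt(2))*5)*(-2) = (-10 - 85*sqrt(2))*(-2) = 20 + 170*sqrt(2)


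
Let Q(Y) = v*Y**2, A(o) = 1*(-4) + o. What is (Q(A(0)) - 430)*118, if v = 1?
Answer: -48852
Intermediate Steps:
A(o) = -4 + o
Q(Y) = Y**2 (Q(Y) = 1*Y**2 = Y**2)
(Q(A(0)) - 430)*118 = ((-4 + 0)**2 - 430)*118 = ((-4)**2 - 430)*118 = (16 - 430)*118 = -414*118 = -48852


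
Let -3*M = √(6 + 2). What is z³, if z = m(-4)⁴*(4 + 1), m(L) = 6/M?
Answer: 35303692060125/64 ≈ 5.5162e+11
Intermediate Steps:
M = -2*√2/3 (M = -√(6 + 2)/3 = -2*√2/3 ≈ -0.94281)
m(L) = -9*√2/2 (m(L) = 6/((-2*√2/3)) = 6*(-3*√2/4) = -9*√2/2)
z = 32805/4 (z = (-9*√2/2)⁴*(4 + 1) = (6561/4)*5 = 32805/4 ≈ 8201.3)
z³ = (32805/4)³ = 35303692060125/64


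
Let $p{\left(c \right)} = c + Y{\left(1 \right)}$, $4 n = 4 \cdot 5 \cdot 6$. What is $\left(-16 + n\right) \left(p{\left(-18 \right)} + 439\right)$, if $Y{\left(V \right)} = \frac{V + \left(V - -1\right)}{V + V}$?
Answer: $5915$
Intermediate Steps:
$n = 30$ ($n = \frac{4 \cdot 5 \cdot 6}{4} = \frac{20 \cdot 6}{4} = \frac{1}{4} \cdot 120 = 30$)
$Y{\left(V \right)} = \frac{1 + 2 V}{2 V}$ ($Y{\left(V \right)} = \frac{V + \left(V + 1\right)}{2 V} = \left(V + \left(1 + V\right)\right) \frac{1}{2 V} = \left(1 + 2 V\right) \frac{1}{2 V} = \frac{1 + 2 V}{2 V}$)
$p{\left(c \right)} = \frac{3}{2} + c$ ($p{\left(c \right)} = c + \frac{\frac{1}{2} + 1}{1} = c + 1 \cdot \frac{3}{2} = c + \frac{3}{2} = \frac{3}{2} + c$)
$\left(-16 + n\right) \left(p{\left(-18 \right)} + 439\right) = \left(-16 + 30\right) \left(\left(\frac{3}{2} - 18\right) + 439\right) = 14 \left(- \frac{33}{2} + 439\right) = 14 \cdot \frac{845}{2} = 5915$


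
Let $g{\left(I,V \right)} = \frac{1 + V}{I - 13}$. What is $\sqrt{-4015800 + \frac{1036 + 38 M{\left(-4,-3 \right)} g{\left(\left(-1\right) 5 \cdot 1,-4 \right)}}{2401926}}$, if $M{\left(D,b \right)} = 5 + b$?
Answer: $\frac{i \sqrt{5792037040458725267}}{1200963} \approx 2003.9 i$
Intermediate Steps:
$g{\left(I,V \right)} = \frac{1 + V}{-13 + I}$
$\sqrt{-4015800 + \frac{1036 + 38 M{\left(-4,-3 \right)} g{\left(\left(-1\right) 5 \cdot 1,-4 \right)}}{2401926}} = \sqrt{-4015800 + \frac{1036 + 38 \left(5 - 3\right) \frac{1 - 4}{-13 + \left(-1\right) 5 \cdot 1}}{2401926}} = \sqrt{-4015800 + \left(1036 + 38 \cdot 2 \frac{1}{-13 - 5} \left(-3\right)\right) \frac{1}{2401926}} = \sqrt{-4015800 + \left(1036 + 76 \frac{1}{-13 - 5} \left(-3\right)\right) \frac{1}{2401926}} = \sqrt{-4015800 + \left(1036 + 76 \frac{1}{-18} \left(-3\right)\right) \frac{1}{2401926}} = \sqrt{-4015800 + \left(1036 + 76 \left(\left(- \frac{1}{18}\right) \left(-3\right)\right)\right) \frac{1}{2401926}} = \sqrt{-4015800 + \left(1036 + 76 \cdot \frac{1}{6}\right) \frac{1}{2401926}} = \sqrt{-4015800 + \left(1036 + \frac{38}{3}\right) \frac{1}{2401926}} = \sqrt{-4015800 + \frac{3146}{3} \cdot \frac{1}{2401926}} = \sqrt{-4015800 + \frac{1573}{3602889}} = \sqrt{- \frac{14468481644627}{3602889}} = \frac{i \sqrt{5792037040458725267}}{1200963}$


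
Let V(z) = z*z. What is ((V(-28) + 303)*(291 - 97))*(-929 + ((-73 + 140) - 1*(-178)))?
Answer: -144240552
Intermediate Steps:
V(z) = z²
((V(-28) + 303)*(291 - 97))*(-929 + ((-73 + 140) - 1*(-178))) = (((-28)² + 303)*(291 - 97))*(-929 + ((-73 + 140) - 1*(-178))) = ((784 + 303)*194)*(-929 + (67 + 178)) = (1087*194)*(-929 + 245) = 210878*(-684) = -144240552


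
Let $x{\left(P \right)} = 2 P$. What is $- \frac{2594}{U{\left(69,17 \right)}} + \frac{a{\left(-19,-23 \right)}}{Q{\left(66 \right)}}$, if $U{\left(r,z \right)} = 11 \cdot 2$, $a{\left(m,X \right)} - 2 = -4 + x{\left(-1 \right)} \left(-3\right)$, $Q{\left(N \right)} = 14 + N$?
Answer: $- \frac{25929}{220} \approx -117.86$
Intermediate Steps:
$a{\left(m,X \right)} = 4$ ($a{\left(m,X \right)} = 2 - \left(4 - 2 \left(-1\right) \left(-3\right)\right) = 2 - -2 = 2 + \left(-4 + 6\right) = 2 + 2 = 4$)
$U{\left(r,z \right)} = 22$
$- \frac{2594}{U{\left(69,17 \right)}} + \frac{a{\left(-19,-23 \right)}}{Q{\left(66 \right)}} = - \frac{2594}{22} + \frac{4}{14 + 66} = \left(-2594\right) \frac{1}{22} + \frac{4}{80} = - \frac{1297}{11} + 4 \cdot \frac{1}{80} = - \frac{1297}{11} + \frac{1}{20} = - \frac{25929}{220}$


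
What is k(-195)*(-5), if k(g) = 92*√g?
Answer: -460*I*√195 ≈ -6423.5*I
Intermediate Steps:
k(-195)*(-5) = (92*√(-195))*(-5) = (92*(I*√195))*(-5) = (92*I*√195)*(-5) = -460*I*√195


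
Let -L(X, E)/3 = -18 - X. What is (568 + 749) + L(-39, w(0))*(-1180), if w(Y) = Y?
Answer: 75657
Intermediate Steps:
L(X, E) = 54 + 3*X (L(X, E) = -3*(-18 - X) = 54 + 3*X)
(568 + 749) + L(-39, w(0))*(-1180) = (568 + 749) + (54 + 3*(-39))*(-1180) = 1317 + (54 - 117)*(-1180) = 1317 - 63*(-1180) = 1317 + 74340 = 75657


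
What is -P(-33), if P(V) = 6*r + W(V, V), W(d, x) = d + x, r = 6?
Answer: 30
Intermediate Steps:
P(V) = 36 + 2*V (P(V) = 6*6 + (V + V) = 36 + 2*V)
-P(-33) = -(36 + 2*(-33)) = -(36 - 66) = -1*(-30) = 30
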